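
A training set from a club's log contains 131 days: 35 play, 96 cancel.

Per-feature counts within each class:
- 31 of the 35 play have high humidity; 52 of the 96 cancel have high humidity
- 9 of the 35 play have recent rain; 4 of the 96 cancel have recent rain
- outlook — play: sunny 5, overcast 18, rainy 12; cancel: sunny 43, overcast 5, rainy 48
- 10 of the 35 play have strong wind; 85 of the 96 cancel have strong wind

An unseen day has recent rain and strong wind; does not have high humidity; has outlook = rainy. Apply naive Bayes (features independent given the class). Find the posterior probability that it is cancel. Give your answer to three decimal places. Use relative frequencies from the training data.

play: (35/131) × (4/35) × (9/35) × (12/35) × (10/35) ≈ 0.000769145
cancel: (96/131) × (44/96) × (4/96) × (48/96) × (85/96) ≈ 0.00619566
P(cancel | x) = 0.00619566 / 0.006964805 ≈ 0.890

0.890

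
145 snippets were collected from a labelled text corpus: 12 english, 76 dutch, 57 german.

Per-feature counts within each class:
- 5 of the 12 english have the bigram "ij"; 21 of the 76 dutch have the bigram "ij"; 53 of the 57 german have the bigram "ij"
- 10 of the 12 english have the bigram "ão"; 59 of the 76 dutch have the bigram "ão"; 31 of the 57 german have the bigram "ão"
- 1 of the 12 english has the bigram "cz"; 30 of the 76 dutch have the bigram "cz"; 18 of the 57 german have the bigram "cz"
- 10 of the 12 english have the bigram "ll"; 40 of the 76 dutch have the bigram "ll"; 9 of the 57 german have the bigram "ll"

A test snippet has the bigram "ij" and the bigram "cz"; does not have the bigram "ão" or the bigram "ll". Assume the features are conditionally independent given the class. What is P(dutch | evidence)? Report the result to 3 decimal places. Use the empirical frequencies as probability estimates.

english: (12/145) × (5/12) × (2/12) × (1/12) × (2/12) ≈ 0.0000798212
dutch: (76/145) × (21/76) × (17/76) × (30/76) × (36/76) ≈ 0.00605736
german: (57/145) × (53/57) × (26/57) × (18/57) × (48/57) ≈ 0.0443374
P(dutch | x) = 0.00605736 / 0.0504745812 ≈ 0.120

0.120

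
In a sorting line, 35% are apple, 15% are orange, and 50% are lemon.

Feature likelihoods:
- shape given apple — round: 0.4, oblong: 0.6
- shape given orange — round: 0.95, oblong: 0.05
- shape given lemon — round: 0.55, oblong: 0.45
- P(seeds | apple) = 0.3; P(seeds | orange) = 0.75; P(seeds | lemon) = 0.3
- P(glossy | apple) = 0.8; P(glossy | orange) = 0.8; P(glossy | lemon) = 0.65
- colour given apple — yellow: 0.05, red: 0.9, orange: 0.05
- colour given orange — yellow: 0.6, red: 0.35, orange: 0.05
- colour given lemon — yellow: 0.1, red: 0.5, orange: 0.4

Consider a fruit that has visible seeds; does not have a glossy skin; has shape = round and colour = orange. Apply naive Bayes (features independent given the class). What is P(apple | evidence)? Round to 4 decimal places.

0.0322

apple: 0.35 × 0.4 × 0.3 × (1−0.8) × 0.05 = 0.00042
orange: 0.15 × 0.95 × 0.75 × (1−0.8) × 0.05 = 0.00106875
lemon: 0.5 × 0.55 × 0.3 × (1−0.65) × 0.4 = 0.01155
P(apple | x) = 0.00042 / 0.01303875 ≈ 0.0322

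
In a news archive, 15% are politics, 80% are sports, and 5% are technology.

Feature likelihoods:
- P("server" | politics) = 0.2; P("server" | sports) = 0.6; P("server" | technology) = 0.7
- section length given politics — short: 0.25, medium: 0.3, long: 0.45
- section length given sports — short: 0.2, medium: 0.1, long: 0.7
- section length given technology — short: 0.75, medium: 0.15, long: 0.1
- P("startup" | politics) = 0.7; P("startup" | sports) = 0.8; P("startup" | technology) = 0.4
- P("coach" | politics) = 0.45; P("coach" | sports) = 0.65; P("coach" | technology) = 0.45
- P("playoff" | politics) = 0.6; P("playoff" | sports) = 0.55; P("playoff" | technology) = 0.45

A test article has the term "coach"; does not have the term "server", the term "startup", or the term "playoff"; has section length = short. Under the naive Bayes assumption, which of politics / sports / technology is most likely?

politics: 0.15 × (1−0.2) × 0.25 × (1−0.7) × 0.45 × (1−0.6) = 0.00162
sports: 0.8 × (1−0.6) × 0.2 × (1−0.8) × 0.65 × (1−0.55) = 0.003744
technology: 0.05 × (1−0.7) × 0.75 × (1−0.4) × 0.45 × (1−0.45) = 0.001670625
Highest score → sports.

sports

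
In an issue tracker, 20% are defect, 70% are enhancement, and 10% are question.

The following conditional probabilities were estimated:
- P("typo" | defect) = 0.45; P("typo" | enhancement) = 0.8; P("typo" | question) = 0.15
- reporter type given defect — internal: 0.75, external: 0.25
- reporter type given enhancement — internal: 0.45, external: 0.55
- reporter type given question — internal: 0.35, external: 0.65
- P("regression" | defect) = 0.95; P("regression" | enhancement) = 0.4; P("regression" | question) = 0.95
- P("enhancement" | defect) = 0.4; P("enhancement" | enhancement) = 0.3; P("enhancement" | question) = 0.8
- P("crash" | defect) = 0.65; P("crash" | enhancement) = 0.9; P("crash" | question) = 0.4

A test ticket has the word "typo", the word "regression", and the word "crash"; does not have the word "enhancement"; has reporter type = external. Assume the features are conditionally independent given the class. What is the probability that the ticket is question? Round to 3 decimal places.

0.009

defect: 0.2 × 0.45 × 0.25 × 0.95 × (1−0.4) × 0.65 = 0.00833625
enhancement: 0.7 × 0.8 × 0.55 × 0.4 × (1−0.3) × 0.9 = 0.077616
question: 0.1 × 0.15 × 0.65 × 0.95 × (1−0.8) × 0.4 = 0.000741
P(question | x) = 0.000741 / 0.08669325 ≈ 0.009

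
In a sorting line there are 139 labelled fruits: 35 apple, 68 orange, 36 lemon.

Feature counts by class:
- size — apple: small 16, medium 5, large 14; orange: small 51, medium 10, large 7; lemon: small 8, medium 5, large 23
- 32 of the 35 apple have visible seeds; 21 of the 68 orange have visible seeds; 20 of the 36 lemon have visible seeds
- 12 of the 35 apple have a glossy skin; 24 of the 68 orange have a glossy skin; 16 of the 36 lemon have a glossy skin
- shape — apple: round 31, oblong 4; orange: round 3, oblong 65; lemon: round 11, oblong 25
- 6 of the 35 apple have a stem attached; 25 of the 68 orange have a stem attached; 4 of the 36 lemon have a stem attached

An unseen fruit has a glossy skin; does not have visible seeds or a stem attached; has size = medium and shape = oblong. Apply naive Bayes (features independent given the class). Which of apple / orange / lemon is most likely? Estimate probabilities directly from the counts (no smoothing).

orange

apple: (35/139) × (5/35) × (3/35) × (12/35) × (4/35) × (29/35) ≈ 0.000100102
orange: (68/139) × (10/68) × (47/68) × (24/68) × (65/68) × (43/68) ≈ 0.0106082
lemon: (36/139) × (5/36) × (16/36) × (16/36) × (25/36) × (32/36) ≈ 0.00438607
Highest score → orange.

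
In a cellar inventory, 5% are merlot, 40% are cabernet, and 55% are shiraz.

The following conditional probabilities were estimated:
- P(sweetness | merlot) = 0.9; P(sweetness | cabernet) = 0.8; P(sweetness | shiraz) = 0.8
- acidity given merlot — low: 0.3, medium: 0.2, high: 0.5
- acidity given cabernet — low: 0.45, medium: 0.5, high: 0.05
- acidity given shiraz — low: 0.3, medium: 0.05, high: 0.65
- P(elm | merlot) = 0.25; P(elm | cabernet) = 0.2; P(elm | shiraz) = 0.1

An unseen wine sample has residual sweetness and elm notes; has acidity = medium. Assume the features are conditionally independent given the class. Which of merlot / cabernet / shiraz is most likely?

merlot: 0.05 × 0.9 × 0.2 × 0.25 = 0.00225
cabernet: 0.4 × 0.8 × 0.5 × 0.2 = 0.032
shiraz: 0.55 × 0.8 × 0.05 × 0.1 = 0.0022
Highest score → cabernet.

cabernet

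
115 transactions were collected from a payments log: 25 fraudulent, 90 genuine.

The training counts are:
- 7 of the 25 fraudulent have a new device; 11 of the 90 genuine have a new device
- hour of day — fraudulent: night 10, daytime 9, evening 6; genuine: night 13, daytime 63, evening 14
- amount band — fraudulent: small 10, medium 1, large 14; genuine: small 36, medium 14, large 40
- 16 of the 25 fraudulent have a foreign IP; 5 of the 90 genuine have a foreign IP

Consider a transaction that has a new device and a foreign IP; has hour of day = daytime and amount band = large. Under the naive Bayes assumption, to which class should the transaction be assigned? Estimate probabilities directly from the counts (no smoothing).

fraudulent

fraudulent: (25/115) × (7/25) × (9/25) × (14/25) × (16/25) ≈ 0.00785363
genuine: (90/115) × (11/90) × (63/90) × (40/90) × (5/90) ≈ 0.00165325
Highest score → fraudulent.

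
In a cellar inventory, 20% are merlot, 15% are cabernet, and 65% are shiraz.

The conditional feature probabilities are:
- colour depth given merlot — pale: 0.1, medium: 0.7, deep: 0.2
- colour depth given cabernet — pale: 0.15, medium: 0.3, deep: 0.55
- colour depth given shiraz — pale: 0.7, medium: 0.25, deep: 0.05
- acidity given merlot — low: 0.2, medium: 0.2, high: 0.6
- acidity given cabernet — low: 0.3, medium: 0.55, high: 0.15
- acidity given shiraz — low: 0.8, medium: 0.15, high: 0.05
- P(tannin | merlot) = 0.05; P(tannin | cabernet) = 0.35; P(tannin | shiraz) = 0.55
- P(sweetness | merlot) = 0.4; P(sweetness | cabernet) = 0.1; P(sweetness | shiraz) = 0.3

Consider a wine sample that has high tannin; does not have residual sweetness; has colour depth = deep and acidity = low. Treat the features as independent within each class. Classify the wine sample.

merlot: 0.2 × 0.2 × 0.2 × 0.05 × (1−0.4) = 0.00024
cabernet: 0.15 × 0.55 × 0.3 × 0.35 × (1−0.1) = 0.00779625
shiraz: 0.65 × 0.05 × 0.8 × 0.55 × (1−0.3) = 0.01001
Highest score → shiraz.

shiraz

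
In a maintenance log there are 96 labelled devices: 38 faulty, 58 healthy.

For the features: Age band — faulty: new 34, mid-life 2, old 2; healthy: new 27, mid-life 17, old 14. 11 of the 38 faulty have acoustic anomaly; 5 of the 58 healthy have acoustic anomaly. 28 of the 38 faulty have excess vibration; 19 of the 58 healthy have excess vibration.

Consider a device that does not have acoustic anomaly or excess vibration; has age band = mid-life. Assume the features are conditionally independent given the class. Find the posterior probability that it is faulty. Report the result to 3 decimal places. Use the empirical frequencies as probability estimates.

faulty: (38/96) × (2/38) × (27/38) × (10/38) ≈ 0.00389543
healthy: (58/96) × (17/58) × (53/58) × (39/58) ≈ 0.108808
P(faulty | x) = 0.00389543 / 0.11270343 ≈ 0.035

0.035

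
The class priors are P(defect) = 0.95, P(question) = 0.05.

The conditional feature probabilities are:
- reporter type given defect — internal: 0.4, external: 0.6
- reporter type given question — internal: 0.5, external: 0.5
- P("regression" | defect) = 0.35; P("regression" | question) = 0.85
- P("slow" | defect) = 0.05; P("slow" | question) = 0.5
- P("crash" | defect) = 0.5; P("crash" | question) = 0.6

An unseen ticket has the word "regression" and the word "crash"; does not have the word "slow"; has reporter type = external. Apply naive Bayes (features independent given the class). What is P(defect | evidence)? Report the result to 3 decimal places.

0.937

defect: 0.95 × 0.6 × 0.35 × (1−0.05) × 0.5 = 0.0947625
question: 0.05 × 0.5 × 0.85 × (1−0.5) × 0.6 = 0.006375
P(defect | x) = 0.0947625 / 0.1011375 ≈ 0.937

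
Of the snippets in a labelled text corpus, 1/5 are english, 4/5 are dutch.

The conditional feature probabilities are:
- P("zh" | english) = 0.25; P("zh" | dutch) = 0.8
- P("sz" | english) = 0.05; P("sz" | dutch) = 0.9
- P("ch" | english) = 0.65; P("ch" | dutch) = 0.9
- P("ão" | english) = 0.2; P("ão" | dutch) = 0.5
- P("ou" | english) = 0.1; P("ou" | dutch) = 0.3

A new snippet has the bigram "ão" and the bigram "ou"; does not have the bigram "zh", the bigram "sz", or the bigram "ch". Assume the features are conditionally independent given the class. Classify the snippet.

english

english: 0.2 × (1−0.25) × (1−0.05) × (1−0.65) × 0.2 × 0.1 = 0.0009975
dutch: 0.8 × (1−0.8) × (1−0.9) × (1−0.9) × 0.5 × 0.3 = 0.00024
Highest score → english.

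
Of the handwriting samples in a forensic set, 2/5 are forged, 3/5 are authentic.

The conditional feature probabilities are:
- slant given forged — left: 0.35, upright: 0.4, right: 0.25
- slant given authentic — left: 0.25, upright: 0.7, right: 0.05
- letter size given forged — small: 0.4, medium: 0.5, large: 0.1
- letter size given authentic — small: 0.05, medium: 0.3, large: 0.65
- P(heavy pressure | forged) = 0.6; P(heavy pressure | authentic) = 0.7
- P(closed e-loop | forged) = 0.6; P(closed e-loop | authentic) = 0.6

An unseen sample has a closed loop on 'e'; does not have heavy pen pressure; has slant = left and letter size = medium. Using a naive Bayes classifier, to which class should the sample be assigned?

forged

forged: 0.4 × 0.35 × 0.5 × (1−0.6) × 0.6 = 0.0168
authentic: 0.6 × 0.25 × 0.3 × (1−0.7) × 0.6 = 0.0081
Highest score → forged.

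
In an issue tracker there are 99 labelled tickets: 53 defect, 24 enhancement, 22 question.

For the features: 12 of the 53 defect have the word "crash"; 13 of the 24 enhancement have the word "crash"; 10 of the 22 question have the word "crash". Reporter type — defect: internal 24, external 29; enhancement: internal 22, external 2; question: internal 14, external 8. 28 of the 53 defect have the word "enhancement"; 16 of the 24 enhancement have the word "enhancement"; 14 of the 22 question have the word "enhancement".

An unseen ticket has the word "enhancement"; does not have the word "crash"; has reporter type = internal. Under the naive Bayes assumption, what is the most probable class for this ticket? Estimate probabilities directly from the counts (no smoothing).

defect: (53/99) × (41/53) × (24/53) × (28/53) ≈ 0.0990755
enhancement: (24/99) × (11/24) × (22/24) × (16/24) ≈ 0.0679012
question: (22/99) × (12/22) × (14/22) × (14/22) ≈ 0.0490859
Highest score → defect.

defect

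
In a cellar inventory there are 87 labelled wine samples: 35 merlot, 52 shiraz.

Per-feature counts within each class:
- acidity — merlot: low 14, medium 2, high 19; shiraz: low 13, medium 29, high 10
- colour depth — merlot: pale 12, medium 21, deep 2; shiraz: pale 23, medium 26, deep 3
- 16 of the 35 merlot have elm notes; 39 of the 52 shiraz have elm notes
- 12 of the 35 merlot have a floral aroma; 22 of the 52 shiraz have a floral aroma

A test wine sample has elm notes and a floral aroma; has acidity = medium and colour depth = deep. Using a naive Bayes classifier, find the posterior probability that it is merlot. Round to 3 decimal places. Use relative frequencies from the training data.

merlot: (35/87) × (2/35) × (2/35) × (16/35) × (12/35) ≈ 0.000205891
shiraz: (52/87) × (29/52) × (3/52) × (39/52) × (22/52) ≈ 0.00610207
P(merlot | x) = 0.000205891 / 0.006307961 ≈ 0.033

0.033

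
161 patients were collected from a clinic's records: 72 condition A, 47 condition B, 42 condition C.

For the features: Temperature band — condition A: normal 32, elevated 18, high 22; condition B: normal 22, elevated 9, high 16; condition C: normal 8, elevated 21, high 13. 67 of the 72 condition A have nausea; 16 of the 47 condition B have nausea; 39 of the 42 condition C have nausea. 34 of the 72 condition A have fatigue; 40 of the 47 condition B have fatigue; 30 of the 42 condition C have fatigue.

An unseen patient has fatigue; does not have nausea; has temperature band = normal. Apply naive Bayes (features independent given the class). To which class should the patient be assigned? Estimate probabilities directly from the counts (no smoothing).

condition B

condition A: (72/161) × (32/72) × (5/72) × (34/72) ≈ 0.00651791
condition B: (47/161) × (22/47) × (31/47) × (40/47) ≈ 0.0767048
condition C: (42/161) × (8/42) × (3/42) × (30/42) ≈ 0.00253518
Highest score → condition B.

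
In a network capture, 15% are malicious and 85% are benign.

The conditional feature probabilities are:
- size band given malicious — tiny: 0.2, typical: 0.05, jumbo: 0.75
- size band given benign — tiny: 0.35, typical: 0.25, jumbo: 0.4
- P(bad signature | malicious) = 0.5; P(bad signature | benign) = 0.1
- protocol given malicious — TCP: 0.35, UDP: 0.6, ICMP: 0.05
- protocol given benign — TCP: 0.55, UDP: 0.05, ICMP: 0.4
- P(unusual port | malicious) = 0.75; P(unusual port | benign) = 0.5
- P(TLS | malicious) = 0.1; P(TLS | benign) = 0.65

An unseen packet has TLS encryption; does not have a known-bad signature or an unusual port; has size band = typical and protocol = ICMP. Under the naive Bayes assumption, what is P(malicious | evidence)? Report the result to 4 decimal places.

malicious: 0.15 × 0.05 × (1−0.5) × 0.05 × (1−0.75) × 0.1 = 0.0000046875
benign: 0.85 × 0.25 × (1−0.1) × 0.4 × (1−0.5) × 0.65 = 0.0248625
P(malicious | x) = 0.0000046875 / 0.0248671875 ≈ 0.0002

0.0002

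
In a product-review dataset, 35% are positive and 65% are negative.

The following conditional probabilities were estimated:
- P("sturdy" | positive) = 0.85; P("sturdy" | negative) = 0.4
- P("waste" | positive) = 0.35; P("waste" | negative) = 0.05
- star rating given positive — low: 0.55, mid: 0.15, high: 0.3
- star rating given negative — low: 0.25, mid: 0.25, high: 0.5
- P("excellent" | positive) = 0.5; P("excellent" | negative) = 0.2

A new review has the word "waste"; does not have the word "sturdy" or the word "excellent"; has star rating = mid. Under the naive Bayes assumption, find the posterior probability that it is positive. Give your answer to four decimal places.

0.2611

positive: 0.35 × (1−0.85) × 0.35 × 0.15 × (1−0.5) = 0.001378125
negative: 0.65 × (1−0.4) × 0.05 × 0.25 × (1−0.2) = 0.0039
P(positive | x) = 0.001378125 / 0.005278125 ≈ 0.2611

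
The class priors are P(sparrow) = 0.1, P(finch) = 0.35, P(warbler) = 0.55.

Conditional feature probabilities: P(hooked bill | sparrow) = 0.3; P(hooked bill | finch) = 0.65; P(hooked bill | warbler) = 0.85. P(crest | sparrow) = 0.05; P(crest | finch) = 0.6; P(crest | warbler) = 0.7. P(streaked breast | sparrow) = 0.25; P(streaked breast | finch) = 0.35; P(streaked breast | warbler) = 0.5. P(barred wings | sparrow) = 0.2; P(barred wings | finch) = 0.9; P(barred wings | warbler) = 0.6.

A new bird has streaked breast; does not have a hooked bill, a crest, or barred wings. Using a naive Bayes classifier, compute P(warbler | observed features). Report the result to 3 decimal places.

0.248

sparrow: 0.1 × (1−0.3) × (1−0.05) × 0.25 × (1−0.2) = 0.0133
finch: 0.35 × (1−0.65) × (1−0.6) × 0.35 × (1−0.9) = 0.001715
warbler: 0.55 × (1−0.85) × (1−0.7) × 0.5 × (1−0.6) = 0.00495
P(warbler | x) = 0.00495 / 0.019965 ≈ 0.248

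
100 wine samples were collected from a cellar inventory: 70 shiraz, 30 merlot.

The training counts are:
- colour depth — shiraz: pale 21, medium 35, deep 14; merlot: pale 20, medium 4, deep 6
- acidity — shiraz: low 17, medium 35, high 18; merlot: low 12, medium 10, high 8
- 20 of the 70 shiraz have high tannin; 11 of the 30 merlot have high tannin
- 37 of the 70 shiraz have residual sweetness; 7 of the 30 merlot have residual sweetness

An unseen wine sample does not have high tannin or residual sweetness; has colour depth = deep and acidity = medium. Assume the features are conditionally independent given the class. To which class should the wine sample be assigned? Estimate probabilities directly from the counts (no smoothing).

shiraz: (70/100) × (14/70) × (35/70) × (50/70) × (33/70) ≈ 0.0235714
merlot: (30/100) × (6/30) × (10/30) × (19/30) × (23/30) ≈ 0.00971111
Highest score → shiraz.

shiraz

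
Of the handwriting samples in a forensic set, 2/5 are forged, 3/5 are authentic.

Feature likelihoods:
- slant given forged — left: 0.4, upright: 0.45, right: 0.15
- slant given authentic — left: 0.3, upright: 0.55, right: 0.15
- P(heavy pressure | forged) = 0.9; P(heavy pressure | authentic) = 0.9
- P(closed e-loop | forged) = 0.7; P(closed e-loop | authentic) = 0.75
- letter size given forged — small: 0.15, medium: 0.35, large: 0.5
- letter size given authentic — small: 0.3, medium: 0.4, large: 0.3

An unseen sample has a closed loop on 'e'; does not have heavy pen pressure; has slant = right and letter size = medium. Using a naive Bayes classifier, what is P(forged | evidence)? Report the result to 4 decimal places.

forged: 0.4 × 0.15 × (1−0.9) × 0.7 × 0.35 = 0.00147
authentic: 0.6 × 0.15 × (1−0.9) × 0.75 × 0.4 = 0.0027
P(forged | x) = 0.00147 / 0.00417 ≈ 0.3525

0.3525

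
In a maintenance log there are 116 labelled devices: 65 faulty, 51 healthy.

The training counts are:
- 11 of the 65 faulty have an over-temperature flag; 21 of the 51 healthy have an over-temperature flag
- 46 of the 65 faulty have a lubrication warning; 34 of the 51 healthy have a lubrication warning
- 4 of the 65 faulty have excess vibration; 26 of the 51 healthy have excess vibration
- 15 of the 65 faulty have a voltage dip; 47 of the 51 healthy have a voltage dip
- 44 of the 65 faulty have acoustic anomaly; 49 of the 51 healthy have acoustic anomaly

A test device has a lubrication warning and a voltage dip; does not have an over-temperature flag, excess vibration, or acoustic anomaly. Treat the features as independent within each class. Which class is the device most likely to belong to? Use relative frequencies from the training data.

faulty

faulty: (65/116) × (54/65) × (46/65) × (61/65) × (15/65) × (21/65) ≈ 0.0230505
healthy: (51/116) × (30/51) × (34/51) × (25/51) × (47/51) × (2/51) ≈ 0.00305442
Highest score → faulty.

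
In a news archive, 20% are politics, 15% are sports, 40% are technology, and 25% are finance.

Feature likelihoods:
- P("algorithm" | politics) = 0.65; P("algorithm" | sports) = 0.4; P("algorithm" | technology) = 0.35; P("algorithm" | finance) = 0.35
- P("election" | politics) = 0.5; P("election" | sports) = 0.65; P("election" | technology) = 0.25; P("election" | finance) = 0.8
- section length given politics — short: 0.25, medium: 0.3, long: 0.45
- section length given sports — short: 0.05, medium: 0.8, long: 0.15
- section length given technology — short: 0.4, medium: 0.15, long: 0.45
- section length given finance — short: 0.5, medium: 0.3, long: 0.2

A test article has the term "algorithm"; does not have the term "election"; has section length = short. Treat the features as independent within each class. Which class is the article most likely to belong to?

technology

politics: 0.2 × 0.65 × (1−0.5) × 0.25 = 0.01625
sports: 0.15 × 0.4 × (1−0.65) × 0.05 = 0.00105
technology: 0.4 × 0.35 × (1−0.25) × 0.4 = 0.042
finance: 0.25 × 0.35 × (1−0.8) × 0.5 = 0.00875
Highest score → technology.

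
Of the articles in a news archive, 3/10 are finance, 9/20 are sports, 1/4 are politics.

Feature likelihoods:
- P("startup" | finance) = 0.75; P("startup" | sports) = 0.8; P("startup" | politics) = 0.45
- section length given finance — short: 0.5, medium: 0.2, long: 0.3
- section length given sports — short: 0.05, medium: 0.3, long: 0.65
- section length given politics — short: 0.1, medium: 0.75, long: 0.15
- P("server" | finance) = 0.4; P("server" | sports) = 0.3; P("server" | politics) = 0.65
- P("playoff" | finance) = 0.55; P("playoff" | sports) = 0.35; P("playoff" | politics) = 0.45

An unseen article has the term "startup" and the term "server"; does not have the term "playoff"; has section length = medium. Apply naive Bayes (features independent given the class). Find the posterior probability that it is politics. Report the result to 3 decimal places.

finance: 0.3 × 0.75 × 0.2 × 0.4 × (1−0.55) = 0.0081
sports: 0.45 × 0.8 × 0.3 × 0.3 × (1−0.35) = 0.02106
politics: 0.25 × 0.45 × 0.75 × 0.65 × (1−0.45) = 0.0301640625
P(politics | x) = 0.0301640625 / 0.0593240625 ≈ 0.508

0.508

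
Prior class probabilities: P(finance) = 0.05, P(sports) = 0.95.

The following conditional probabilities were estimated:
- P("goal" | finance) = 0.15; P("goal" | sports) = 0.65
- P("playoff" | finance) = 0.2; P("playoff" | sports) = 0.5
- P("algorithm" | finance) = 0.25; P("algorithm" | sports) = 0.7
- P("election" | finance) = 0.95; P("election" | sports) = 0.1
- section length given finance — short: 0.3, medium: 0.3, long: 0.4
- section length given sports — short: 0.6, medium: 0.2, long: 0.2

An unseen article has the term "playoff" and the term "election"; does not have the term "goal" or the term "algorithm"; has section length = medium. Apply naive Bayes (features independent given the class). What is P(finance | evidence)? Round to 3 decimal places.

0.646

finance: 0.05 × (1−0.15) × 0.2 × (1−0.25) × 0.95 × 0.3 = 0.001816875
sports: 0.95 × (1−0.65) × 0.5 × (1−0.7) × 0.1 × 0.2 = 0.0009975
P(finance | x) = 0.001816875 / 0.002814375 ≈ 0.646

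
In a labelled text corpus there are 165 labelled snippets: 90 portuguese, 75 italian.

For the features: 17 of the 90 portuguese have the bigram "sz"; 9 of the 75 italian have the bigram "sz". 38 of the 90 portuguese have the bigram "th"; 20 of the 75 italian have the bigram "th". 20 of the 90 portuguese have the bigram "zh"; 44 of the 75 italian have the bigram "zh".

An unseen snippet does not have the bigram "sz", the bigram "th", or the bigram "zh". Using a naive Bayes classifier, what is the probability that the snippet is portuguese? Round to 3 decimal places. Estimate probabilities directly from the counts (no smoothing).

portuguese: (90/165) × (73/90) × (52/90) × (70/90) ≈ 0.198818
italian: (75/165) × (66/75) × (55/75) × (31/75) ≈ 0.121244
P(portuguese | x) = 0.198818 / 0.320062 ≈ 0.621

0.621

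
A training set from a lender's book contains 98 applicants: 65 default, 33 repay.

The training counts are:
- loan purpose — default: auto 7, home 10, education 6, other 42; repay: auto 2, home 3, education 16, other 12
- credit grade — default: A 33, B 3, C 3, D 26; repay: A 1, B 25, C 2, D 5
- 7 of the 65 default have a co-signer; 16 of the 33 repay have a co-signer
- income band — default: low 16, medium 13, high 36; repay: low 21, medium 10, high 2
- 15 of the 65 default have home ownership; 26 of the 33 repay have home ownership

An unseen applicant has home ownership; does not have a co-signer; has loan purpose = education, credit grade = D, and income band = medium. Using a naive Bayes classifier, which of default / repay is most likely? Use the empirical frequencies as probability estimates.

repay

default: (65/98) × (6/65) × (26/65) × (58/65) × (13/65) × (15/65) ≈ 0.00100857
repay: (33/98) × (16/33) × (5/33) × (17/33) × (10/33) × (26/33) ≈ 0.0030425
Highest score → repay.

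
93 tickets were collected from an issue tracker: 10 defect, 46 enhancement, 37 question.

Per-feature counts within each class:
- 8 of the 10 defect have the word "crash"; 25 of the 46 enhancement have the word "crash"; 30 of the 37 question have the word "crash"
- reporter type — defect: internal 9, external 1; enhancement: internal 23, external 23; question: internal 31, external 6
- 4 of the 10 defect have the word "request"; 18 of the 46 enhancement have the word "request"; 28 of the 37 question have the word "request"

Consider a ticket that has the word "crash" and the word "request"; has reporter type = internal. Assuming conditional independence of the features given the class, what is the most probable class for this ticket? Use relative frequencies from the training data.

defect: (10/93) × (8/10) × (9/10) × (4/10) ≈ 0.0309677
enhancement: (46/93) × (25/46) × (23/46) × (18/46) ≈ 0.0525947
question: (37/93) × (30/37) × (31/37) × (28/37) ≈ 0.204529
Highest score → question.

question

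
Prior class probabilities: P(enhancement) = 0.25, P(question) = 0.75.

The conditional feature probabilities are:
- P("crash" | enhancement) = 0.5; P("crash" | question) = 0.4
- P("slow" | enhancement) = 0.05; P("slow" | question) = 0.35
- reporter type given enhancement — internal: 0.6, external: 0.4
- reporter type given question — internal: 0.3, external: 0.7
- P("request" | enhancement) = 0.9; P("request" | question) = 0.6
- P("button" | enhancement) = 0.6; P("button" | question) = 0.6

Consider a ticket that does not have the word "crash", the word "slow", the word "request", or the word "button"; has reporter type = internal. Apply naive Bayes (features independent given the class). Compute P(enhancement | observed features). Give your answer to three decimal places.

enhancement: 0.25 × (1−0.5) × (1−0.05) × 0.6 × (1−0.9) × (1−0.6) = 0.00285
question: 0.75 × (1−0.4) × (1−0.35) × 0.3 × (1−0.6) × (1−0.6) = 0.01404
P(enhancement | x) = 0.00285 / 0.01689 ≈ 0.169

0.169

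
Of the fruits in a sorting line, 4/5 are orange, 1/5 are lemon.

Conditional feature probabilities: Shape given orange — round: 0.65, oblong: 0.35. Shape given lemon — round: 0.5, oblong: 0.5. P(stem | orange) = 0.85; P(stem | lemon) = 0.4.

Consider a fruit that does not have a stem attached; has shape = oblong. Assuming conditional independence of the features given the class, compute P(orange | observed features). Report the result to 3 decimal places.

orange: 0.8 × 0.35 × (1−0.85) = 0.042
lemon: 0.2 × 0.5 × (1−0.4) = 0.06
P(orange | x) = 0.042 / 0.102 ≈ 0.412

0.412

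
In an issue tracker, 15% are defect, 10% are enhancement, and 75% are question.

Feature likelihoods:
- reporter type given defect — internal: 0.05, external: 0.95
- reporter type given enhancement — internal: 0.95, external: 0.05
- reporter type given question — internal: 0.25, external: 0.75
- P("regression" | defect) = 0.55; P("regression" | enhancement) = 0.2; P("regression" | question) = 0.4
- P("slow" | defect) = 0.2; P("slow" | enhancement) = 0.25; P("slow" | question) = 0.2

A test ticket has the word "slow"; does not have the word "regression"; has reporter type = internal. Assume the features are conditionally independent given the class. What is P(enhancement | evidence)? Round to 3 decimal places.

0.451

defect: 0.15 × 0.05 × (1−0.55) × 0.2 = 0.000675
enhancement: 0.1 × 0.95 × (1−0.2) × 0.25 = 0.019
question: 0.75 × 0.25 × (1−0.4) × 0.2 = 0.0225
P(enhancement | x) = 0.019 / 0.042175 ≈ 0.451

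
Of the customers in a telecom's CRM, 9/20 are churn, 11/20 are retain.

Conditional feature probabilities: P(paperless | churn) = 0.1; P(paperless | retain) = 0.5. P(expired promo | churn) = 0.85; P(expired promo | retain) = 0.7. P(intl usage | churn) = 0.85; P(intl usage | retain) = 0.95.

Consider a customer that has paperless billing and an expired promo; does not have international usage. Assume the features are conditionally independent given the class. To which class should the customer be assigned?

churn: 0.45 × 0.1 × 0.85 × (1−0.85) = 0.0057375
retain: 0.55 × 0.5 × 0.7 × (1−0.95) = 0.009625
Highest score → retain.

retain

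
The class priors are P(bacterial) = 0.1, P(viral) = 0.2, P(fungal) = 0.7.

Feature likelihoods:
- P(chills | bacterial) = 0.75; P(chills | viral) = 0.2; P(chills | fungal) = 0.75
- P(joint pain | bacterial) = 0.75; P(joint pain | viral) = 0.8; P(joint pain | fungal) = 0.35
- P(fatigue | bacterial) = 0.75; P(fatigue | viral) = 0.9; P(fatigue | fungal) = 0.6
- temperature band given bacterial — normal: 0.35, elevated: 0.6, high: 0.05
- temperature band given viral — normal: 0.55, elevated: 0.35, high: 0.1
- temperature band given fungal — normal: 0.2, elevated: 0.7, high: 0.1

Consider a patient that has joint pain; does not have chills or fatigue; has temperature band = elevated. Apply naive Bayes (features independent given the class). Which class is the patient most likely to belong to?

fungal

bacterial: 0.1 × (1−0.75) × 0.75 × (1−0.75) × 0.6 = 0.0028125
viral: 0.2 × (1−0.2) × 0.8 × (1−0.9) × 0.35 = 0.00448
fungal: 0.7 × (1−0.75) × 0.35 × (1−0.6) × 0.7 = 0.01715
Highest score → fungal.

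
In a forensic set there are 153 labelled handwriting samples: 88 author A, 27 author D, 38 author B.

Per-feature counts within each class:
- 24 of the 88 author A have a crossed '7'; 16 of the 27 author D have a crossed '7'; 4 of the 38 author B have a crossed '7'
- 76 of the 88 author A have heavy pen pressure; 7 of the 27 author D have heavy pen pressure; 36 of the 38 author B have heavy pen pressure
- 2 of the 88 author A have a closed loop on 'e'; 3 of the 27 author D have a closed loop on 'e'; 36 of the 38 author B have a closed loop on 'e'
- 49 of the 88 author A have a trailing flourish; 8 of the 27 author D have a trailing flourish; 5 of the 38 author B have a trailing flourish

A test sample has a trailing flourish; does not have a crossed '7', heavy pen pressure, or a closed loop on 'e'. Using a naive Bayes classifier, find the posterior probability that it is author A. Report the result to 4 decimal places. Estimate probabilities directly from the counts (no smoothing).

0.6875

author A: (88/153) × (64/88) × (12/88) × (86/88) × (49/88) ≈ 0.0310396
author D: (27/153) × (11/27) × (20/27) × (24/27) × (8/27) ≈ 0.0140262
author B: (38/153) × (34/38) × (2/38) × (2/38) × (5/38) ≈ 0.0000809966
P(author A | x) = 0.0310396 / 0.0451467966 ≈ 0.6875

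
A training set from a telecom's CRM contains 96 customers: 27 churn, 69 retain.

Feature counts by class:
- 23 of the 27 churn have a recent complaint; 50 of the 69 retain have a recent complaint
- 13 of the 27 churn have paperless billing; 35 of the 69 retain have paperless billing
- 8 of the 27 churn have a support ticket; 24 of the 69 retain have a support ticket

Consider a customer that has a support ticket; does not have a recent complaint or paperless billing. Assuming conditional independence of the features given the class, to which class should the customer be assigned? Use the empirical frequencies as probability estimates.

retain

churn: (27/96) × (4/27) × (14/27) × (8/27) ≈ 0.00640146
retain: (69/96) × (19/69) × (34/69) × (24/69) ≈ 0.0339214
Highest score → retain.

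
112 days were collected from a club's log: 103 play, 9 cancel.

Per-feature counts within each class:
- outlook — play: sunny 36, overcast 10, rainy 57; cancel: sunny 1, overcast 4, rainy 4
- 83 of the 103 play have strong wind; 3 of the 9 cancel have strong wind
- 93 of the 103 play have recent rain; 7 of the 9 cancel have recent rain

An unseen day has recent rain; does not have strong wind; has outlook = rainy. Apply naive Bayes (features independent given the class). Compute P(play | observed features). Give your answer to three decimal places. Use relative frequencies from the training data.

0.828

play: (103/112) × (57/103) × (20/103) × (93/103) ≈ 0.0892268
cancel: (9/112) × (4/9) × (6/9) × (7/9) ≈ 0.0185185
P(play | x) = 0.0892268 / 0.1077453 ≈ 0.828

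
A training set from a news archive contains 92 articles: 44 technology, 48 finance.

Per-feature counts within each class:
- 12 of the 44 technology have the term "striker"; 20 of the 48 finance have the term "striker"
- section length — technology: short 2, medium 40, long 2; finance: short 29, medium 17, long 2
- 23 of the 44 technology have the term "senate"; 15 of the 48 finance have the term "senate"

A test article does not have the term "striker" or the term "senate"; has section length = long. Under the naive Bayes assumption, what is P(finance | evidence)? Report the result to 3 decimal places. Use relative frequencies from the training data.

technology: (44/92) × (32/44) × (2/44) × (21/44) ≈ 0.00754581
finance: (48/92) × (28/48) × (2/48) × (33/48) ≈ 0.0087183
P(finance | x) = 0.0087183 / 0.01626411 ≈ 0.536

0.536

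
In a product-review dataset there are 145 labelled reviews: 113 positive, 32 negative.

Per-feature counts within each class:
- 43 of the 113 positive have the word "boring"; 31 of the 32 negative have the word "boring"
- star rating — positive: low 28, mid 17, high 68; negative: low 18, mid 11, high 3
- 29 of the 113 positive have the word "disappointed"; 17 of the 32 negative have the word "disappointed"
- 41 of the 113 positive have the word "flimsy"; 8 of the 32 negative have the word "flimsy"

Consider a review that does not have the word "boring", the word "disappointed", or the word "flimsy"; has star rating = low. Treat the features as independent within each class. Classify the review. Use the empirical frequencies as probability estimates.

positive

positive: (113/145) × (70/113) × (28/113) × (84/113) × (72/113) ≈ 0.0566584
negative: (32/145) × (1/32) × (18/32) × (15/32) × (24/32) ≈ 0.00136382
Highest score → positive.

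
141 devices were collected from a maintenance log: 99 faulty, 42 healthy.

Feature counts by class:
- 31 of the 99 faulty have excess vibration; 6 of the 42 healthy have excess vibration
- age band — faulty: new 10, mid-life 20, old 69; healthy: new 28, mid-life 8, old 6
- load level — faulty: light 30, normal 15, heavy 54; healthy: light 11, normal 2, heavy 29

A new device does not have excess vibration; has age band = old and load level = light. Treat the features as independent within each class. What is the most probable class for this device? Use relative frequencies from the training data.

faulty: (99/141) × (68/99) × (69/99) × (30/99) ≈ 0.101857
healthy: (42/141) × (36/42) × (6/42) × (11/42) ≈ 0.00955276
Highest score → faulty.

faulty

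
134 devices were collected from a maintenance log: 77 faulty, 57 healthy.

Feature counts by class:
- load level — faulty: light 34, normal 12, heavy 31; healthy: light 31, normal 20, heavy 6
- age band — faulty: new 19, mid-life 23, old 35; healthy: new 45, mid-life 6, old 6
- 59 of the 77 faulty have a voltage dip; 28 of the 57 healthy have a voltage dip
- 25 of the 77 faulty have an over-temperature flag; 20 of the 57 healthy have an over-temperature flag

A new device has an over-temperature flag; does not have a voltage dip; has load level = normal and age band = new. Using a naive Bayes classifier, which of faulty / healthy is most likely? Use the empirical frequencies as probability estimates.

faulty: (77/134) × (12/77) × (19/77) × (18/77) × (25/77) ≈ 0.00167714
healthy: (57/134) × (20/57) × (45/57) × (29/57) × (20/57) ≈ 0.0210349
Highest score → healthy.

healthy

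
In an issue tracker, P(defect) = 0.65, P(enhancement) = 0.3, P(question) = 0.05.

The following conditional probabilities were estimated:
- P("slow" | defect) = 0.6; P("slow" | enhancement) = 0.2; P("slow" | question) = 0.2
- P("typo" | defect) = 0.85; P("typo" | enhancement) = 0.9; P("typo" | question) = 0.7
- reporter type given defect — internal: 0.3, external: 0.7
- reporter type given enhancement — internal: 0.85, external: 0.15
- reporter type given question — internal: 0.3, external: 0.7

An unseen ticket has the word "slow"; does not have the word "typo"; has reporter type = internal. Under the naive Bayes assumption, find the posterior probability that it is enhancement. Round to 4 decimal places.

0.2166

defect: 0.65 × 0.6 × (1−0.85) × 0.3 = 0.01755
enhancement: 0.3 × 0.2 × (1−0.9) × 0.85 = 0.0051
question: 0.05 × 0.2 × (1−0.7) × 0.3 = 0.0009
P(enhancement | x) = 0.0051 / 0.02355 ≈ 0.2166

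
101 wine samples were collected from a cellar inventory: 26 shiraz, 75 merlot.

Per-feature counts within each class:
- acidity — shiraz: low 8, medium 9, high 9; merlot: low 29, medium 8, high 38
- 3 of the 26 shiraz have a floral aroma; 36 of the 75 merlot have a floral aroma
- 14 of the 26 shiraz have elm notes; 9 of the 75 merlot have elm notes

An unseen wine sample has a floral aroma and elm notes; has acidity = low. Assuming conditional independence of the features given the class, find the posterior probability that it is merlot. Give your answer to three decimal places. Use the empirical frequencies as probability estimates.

0.771

shiraz: (26/101) × (8/26) × (3/26) × (14/26) ≈ 0.0049212
merlot: (75/101) × (29/75) × (36/75) × (9/75) ≈ 0.0165386
P(merlot | x) = 0.0165386 / 0.0214598 ≈ 0.771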